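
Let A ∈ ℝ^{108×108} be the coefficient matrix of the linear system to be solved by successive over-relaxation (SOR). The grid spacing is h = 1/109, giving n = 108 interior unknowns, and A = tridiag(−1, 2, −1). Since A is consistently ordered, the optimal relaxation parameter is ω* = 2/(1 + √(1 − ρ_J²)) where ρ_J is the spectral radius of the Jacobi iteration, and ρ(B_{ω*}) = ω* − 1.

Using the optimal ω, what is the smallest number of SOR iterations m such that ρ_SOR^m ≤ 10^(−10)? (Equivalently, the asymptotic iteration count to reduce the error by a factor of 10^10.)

m = 400

n=108: λ(B_J) = 1 − λ(A)/2 = cos(kπ/109); k=1 gives ρ_J = 0.9995847.
√(1−ρ_J²) = |sin(π/109)| = 0.0288180
Young: ω* = 2/(1+√(1−ρ_J²)) = 2/(1+0.0288180) = 2/1.0288180 = 1.9439784.
ρ(B_{ω*}) = ω*−1 = 0.9439784
Need (0.9439784)^m ≤ 10^(−10): m ≥ 10·ln10/|ln 0.9439784| = 23.0259/0.057652 = 399.395 ⇒ m = 400.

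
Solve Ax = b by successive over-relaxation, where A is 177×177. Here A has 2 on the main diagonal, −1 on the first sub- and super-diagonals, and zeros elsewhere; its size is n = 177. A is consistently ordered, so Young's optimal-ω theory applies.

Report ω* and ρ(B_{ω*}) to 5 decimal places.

ω* = 1.96532, ρ_SOR = 0.96532

spectrum of D⁻¹(L+U) = {cos(kπ/178) : 1≤k≤177}; ρ_J = cos(π/178) = 0.99984.
root = sin(π/178) = 0.017648  (since 1−cos² = sin²).
ω* = 2/(1+0.017648) = 1.96532
ρ_SOR = ω* − 1 ≈ 0.96532.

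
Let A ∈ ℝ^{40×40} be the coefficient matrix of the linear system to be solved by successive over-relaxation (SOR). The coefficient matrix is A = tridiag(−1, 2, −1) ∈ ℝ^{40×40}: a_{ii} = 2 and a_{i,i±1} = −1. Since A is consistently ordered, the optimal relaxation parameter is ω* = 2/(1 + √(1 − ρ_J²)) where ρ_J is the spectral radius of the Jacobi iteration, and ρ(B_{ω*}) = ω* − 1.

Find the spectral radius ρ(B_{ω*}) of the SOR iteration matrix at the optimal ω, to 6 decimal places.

ρ_SOR = 0.857788

[ρ_J] n=40: ρ(B_J) = cos(π/(n+1)) = cos(π/41) = 0.997066.
1 − cos²(π/41) = sin²(π/41) ⇒ √(1−ρ_J²) = sin(π/41) = 0.0765493.
ω* = 2/(1+0.0765493) = 1.857788
ρ_SOR = ω* − 1 = 1.857788 − 1 = 0.857788.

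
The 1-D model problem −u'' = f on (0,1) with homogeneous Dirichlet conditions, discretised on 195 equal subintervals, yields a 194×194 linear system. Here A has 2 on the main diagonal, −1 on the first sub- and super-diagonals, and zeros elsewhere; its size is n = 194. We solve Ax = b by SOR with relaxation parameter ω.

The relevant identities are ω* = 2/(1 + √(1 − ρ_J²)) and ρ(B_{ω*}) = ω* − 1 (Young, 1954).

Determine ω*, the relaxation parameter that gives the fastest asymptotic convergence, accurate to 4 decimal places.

B_J for the 194×194 system has eigenvalues cos(kπ/195); ρ_J = cos(π/195) = 0.9999.
√(1−ρ_J²) = |sin(π/195)| = 0.01611
So ω* = 2/1.01611 = 1.9683 (Young).
ρ(B_{ω*}) = ω*−1 = 0.9683

ω* = 1.9683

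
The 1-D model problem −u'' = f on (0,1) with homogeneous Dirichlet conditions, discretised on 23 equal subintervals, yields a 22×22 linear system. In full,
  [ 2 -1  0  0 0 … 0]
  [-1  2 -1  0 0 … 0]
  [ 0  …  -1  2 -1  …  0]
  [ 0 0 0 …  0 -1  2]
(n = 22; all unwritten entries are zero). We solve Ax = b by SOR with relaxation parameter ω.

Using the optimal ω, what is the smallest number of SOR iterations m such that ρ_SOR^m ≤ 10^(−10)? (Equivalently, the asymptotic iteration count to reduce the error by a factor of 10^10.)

m = 85

With n=22, ρ(Jacobi) = cos(π/23) = 0.9906859.
1 − cos²(π/23) = sin²(π/23) ⇒ √(1−ρ_J²) = sin(π/23) = 0.1361666.
ω* = 2 / (1 + 0.1361666) = 2 / 1.1361666 ≈ 1.7603052.
[ρ_SOR] ω* − 1 = 0.7603052.
Need (0.7603052)^m ≤ 10^(−10): m ≥ 10·ln10/|ln 0.7603052| = 23.0259/0.274035 = 84.025 ⇒ m = 85.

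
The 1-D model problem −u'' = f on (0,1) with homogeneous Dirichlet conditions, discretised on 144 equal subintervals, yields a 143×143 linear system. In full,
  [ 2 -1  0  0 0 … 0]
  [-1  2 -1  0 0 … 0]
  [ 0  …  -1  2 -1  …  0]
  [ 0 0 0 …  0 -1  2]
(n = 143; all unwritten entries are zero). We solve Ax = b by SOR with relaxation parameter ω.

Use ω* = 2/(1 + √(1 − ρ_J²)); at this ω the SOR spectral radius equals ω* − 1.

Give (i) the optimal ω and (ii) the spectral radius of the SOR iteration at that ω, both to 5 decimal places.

ω* = 1.95730, ρ_SOR = 0.95730

With n=143, ρ(Jacobi) = cos(π/144) = 0.99976.
√(1−ρ_J²) simplifies to sin(π/144) = 0.021815.
So ω* = 2/1.021815 = 1.95730 (Young).
and ρ(B_{ω*}) = 1.95730 − 1 = 0.95730.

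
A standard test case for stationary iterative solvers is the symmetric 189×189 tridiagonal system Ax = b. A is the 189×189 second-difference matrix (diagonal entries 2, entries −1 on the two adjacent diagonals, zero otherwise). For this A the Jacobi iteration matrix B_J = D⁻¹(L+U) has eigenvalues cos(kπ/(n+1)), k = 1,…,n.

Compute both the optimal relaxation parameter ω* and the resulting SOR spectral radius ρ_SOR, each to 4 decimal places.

ω* = 1.9675, ρ_SOR = 0.9675

ρ_J = max_k |cos(kπ/190)| = cos(π/190) = 0.9999
√(1 − cos²(π/190)) = sin(π/190) ≈ 0.01653.
ω* = 2/(1 + 0.01653) = 2/1.01653 = 1.9675.
At ω = 1.9675 every |λ(B_ω)| = ω−1, so ρ_SOR = 0.9675.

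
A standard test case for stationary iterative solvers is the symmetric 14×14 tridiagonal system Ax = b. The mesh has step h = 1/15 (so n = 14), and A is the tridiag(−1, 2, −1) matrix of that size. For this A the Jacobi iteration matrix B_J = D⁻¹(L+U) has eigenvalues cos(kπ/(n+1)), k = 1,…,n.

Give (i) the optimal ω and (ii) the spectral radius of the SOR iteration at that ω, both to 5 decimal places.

[ρ_J] n=14: ρ(B_J) = cos(π/(n+1)) = cos(π/15) = 0.97815.
√(1 − cos²(π/15)) = sin(π/15) ≈ 0.207912.
ω* = 2 / (1 + 0.207912) = 2 / 1.207912 ≈ 1.65575.
Hence ρ(B_{ω*}) = 1.65575 − 1 = 0.65575.

ω* = 1.65575, ρ_SOR = 0.65575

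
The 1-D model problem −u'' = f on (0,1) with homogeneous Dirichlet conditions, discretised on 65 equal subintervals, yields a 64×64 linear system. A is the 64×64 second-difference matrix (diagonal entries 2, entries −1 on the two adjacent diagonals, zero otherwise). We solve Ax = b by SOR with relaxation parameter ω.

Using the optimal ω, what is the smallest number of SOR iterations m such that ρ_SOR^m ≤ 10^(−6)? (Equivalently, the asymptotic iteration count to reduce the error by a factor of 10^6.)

ρ_J = max_k |cos(kπ/65)| = cos(π/65) = 0.9988322
1 − cos²(π/65) = sin²(π/65) ⇒ √(1−ρ_J²) = sin(π/65) = 0.0483134.
ω* = 2/(1 + 0.0483134) = 2/1.0483134 = 1.9078264.
ρ_SOR = ω* − 1 = 1.9078264 − 1 = 0.9078264.
6·ln10 = 13.8155; −ln(0.9078264) = 0.0967021; m = ⌈13.8155/0.0967021⌉ = ⌈142.867⌉ = 143.

m = 143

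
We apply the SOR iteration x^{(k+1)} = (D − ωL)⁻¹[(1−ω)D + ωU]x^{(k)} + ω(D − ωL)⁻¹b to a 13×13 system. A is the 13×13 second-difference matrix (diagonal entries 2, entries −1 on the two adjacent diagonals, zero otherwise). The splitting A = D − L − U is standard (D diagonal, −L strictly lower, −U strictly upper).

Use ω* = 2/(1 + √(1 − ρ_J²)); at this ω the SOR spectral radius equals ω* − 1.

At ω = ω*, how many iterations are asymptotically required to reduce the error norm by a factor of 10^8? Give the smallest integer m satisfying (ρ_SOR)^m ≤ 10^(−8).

With n=13, ρ(Jacobi) = cos(π/14) = 0.9749279.
1 − cos²(π/14) = sin²(π/14) ⇒ √(1−ρ_J²) = sin(π/14) = 0.2225209.
[ω*] 2 ÷ (1 + 0.2225209) = 2 ÷ 1.2225209 = 1.6359639.
[ρ_SOR] ω* − 1 = 0.6359639.
ρ_SOR^m ≤ 10^(−8) ⇔ m ≥ 8·ln10/(−ln 0.6359639) = 18.4207/0.452613 = 40.699; m = ⌈40.699⌉ = 41.

m = 41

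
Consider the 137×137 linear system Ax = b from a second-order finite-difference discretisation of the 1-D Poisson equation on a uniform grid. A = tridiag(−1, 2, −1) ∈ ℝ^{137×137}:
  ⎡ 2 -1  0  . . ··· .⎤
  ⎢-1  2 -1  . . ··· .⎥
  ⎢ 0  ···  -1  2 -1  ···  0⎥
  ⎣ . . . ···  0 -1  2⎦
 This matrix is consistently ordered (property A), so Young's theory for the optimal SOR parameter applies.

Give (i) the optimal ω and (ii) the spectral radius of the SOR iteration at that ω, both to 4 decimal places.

ω* = 1.9555, ρ_SOR = 0.9555

n=137: λ(B_J) = 1 − λ(A)/2 = cos(kπ/138); k=1 gives ρ_J = 0.9997.
√(1−ρ_J²) simplifies to sin(π/138) = 0.02276.
[ω*] 2 ÷ (1 + 0.02276) = 2 ÷ 1.02276 = 1.9555.
ρ_SOR = ω* − 1 = 1.9555 − 1 = 0.9555.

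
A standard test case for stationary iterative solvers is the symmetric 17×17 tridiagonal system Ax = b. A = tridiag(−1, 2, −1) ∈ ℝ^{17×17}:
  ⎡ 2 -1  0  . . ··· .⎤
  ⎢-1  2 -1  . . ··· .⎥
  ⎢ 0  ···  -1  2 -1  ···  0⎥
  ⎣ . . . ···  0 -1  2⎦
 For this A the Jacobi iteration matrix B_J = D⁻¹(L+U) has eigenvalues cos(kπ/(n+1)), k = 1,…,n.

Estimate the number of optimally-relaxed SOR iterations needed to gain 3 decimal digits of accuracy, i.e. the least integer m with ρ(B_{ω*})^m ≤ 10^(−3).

m = 20

With n=17, ρ(Jacobi) = cos(π/18) = 0.9848078.
√(1−ρ_J²) simplifies to sin(π/18) = 0.1736482.
[ω*] 2 ÷ (1 + 0.1736482) = 2 ÷ 1.1736482 = 1.7040882.
and ρ(B_{ω*}) = 1.7040882 − 1 = 0.7040882.
3·ln10 = 6.90776; −ln(0.7040882) = 0.350852; m = ⌈6.90776/0.350852⌉ = ⌈19.689⌉ = 20.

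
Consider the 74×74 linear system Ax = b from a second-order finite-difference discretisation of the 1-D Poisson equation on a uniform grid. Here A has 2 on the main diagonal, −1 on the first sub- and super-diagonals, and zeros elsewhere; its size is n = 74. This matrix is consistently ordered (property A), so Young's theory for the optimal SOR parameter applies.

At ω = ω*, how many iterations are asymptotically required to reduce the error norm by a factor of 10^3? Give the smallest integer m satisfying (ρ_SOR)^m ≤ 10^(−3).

m = 83

spectrum of D⁻¹(L+U) = {cos(kπ/75) : 1≤k≤74}; ρ_J = cos(π/75) = 0.9991228.
√(1 − cos²(π/75)) = sin(π/75) ≈ 0.0418757.
Then 2/(1+√(1−ρ_J²)) = 2/(1+0.0418757); ω* = 2/1.0418757 = 1.9196148.
Hence ρ(B_{ω*}) = 1.9196148 − 1 = 0.9196148.
(0.9196148)^m ≤ 10^{−3}  ⇒  m·ln(0.9196148) ≤ −3·ln10  ⇒  m ≥ 82.431  ⇒  m = 83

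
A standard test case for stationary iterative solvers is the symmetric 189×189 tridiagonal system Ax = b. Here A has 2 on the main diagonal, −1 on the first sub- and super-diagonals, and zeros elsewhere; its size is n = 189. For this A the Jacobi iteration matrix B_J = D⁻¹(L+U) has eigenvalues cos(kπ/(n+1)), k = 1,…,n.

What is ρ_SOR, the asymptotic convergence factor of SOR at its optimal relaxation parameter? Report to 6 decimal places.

ρ_SOR = 0.967470

ρ_J = max_k |cos(kπ/190)| = cos(π/190) = 0.999863
√(1−ρ_J²) = |sin(π/190)| = 0.0165339
[ω*] 2 ÷ (1 + 0.0165339) = 2 ÷ 1.0165339 = 1.967470.
Hence ρ(B_{ω*}) = 1.967470 − 1 = 0.967470.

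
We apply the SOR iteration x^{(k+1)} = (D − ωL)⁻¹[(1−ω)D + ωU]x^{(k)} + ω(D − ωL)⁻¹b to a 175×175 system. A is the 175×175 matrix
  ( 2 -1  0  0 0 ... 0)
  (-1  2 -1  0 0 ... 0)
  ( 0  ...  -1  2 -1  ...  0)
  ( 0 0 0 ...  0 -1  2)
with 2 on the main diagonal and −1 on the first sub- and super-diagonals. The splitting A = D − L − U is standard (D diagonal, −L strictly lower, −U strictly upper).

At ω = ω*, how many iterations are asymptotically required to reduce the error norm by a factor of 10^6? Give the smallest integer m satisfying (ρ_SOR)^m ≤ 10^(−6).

[ρ_J] n=175: ρ(B_J) = cos(π/(n+1)) = cos(π/176) = 0.9998407.
√(1−ρ_J²) simplifies to sin(π/176) = 0.0178490.
ω* = 2/(1+0.0178490) = 1.9649280
ρ_SOR = ω* − 1 ≈ 0.9649280.
For 6 digits: m = 6·ln10 / (−ln 0.9649280) = 13.8155/0.0357018 = 386.969; round up → m = 387.

m = 387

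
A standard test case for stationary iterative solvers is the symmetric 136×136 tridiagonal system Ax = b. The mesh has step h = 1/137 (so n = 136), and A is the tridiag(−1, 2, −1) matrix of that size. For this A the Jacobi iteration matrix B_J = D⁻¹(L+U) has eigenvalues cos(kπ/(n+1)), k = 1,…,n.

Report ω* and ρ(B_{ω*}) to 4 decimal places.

ω* = 1.9552, ρ_SOR = 0.9552

[ρ_J] n=136: ρ(B_J) = cos(π/(n+1)) = cos(π/137) = 0.9997.
√(1−ρ_J²) = |sin(π/137)| = 0.02293
So ω* = 2/1.02293 = 1.9552 (Young).
ρ_SOR = ω* − 1 = 1.9552 − 1 = 0.9552.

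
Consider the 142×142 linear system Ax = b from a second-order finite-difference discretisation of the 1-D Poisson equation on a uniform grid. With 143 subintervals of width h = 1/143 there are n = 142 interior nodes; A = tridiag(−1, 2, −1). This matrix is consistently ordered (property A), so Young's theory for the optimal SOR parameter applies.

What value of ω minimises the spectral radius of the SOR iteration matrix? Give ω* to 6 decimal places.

ρ_J = max_k |cos(kπ/143)| = cos(π/143) = 0.999759
1 − cos²(π/143) = sin²(π/143) ⇒ √(1−ρ_J²) = sin(π/143) = 0.0219674.
So ω* = 2/1.0219674 = 1.957010 (Young).
At ω = 1.957010 every |λ(B_ω)| = ω−1, so ρ_SOR = 0.957010.

ω* = 1.957010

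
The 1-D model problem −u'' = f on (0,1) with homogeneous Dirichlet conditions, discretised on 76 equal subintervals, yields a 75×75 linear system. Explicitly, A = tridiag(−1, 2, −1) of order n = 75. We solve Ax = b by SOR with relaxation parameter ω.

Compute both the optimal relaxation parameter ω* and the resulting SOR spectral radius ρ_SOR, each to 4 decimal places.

ρ_J = max_k |cos(kπ/76)| = cos(π/76) = 0.9991
√(1−ρ_J²) = |sin(π/76)| = 0.04132
So ω* = 2/1.04132 = 1.9206 (Young).
and ρ(B_{ω*}) = 1.9206 − 1 = 0.9206.

ω* = 1.9206, ρ_SOR = 0.9206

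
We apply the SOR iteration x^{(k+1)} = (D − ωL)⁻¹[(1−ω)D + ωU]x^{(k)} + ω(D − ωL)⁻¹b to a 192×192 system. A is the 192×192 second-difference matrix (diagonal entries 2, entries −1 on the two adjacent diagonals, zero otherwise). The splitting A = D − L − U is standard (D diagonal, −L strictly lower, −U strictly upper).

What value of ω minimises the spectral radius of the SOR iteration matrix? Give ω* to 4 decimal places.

With n=192, ρ(Jacobi) = cos(π/193) = 0.9999.
√(1 − cos²(π/193)) = sin(π/193) ≈ 0.01628.
ω* = 2/(1+0.01628) = 1.9680
At ω = 1.9680 every |λ(B_ω)| = ω−1, so ρ_SOR = 0.9680.

ω* = 1.9680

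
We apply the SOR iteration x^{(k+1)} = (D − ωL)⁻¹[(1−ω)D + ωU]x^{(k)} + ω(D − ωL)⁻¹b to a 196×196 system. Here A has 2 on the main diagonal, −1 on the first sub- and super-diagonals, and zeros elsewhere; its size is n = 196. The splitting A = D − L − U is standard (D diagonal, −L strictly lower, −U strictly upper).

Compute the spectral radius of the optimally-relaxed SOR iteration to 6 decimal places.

ρ_SOR = 0.968608

spectrum of D⁻¹(L+U) = {cos(kπ/197) : 1≤k≤196}; ρ_J = cos(π/197) = 0.999873.
1 − cos²(π/197) = sin²(π/197) ⇒ √(1−ρ_J²) = sin(π/197) = 0.0159465.
So ω* = 2/1.0159465 = 1.968608 (Young).
Hence ρ(B_{ω*}) = 1.968608 − 1 = 0.968608.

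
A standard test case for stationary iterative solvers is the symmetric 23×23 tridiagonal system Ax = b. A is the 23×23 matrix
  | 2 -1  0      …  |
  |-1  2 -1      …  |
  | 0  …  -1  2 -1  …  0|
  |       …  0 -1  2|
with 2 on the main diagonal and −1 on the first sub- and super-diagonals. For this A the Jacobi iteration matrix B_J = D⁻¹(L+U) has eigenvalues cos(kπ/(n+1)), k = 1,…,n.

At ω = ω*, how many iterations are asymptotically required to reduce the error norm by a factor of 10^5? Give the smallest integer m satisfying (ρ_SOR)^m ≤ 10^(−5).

B_J for the 23×23 system has eigenvalues cos(kπ/24); ρ_J = cos(π/24) = 0.9914449.
√(1 − cos²(π/24)) = sin(π/24) ≈ 0.1305262.
ω* = 2 / (1 + 0.1305262) = 2 / 1.1305262 ≈ 1.7690877.
At ω = 1.7690877 every |λ(B_ω)| = ω−1, so ρ_SOR = 0.7690877.
m ≥ 5·ln10 / (−ln 0.7690877) = 43.850; smallest integer m = 44.

m = 44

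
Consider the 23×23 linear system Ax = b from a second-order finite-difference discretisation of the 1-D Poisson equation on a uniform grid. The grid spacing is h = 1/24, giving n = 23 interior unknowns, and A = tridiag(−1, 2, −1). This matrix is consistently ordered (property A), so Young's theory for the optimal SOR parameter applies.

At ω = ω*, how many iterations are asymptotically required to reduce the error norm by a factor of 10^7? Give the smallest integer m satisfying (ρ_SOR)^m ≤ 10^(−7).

With n=23, ρ(Jacobi) = cos(π/24) = 0.9914449.
1 − cos²(π/24) = sin²(π/24) ⇒ √(1−ρ_J²) = sin(π/24) = 0.1305262.
ω* = 2 / (1 + 0.1305262) = 2 / 1.1305262 ≈ 1.7690877.
ρ_SOR = ω* − 1 ≈ 0.7690877.
(0.7690877)^m ≤ 10^{−7}  ⇒  m·ln(0.7690877) ≤ −7·ln10  ⇒  m ≥ 61.391  ⇒  m = 62

m = 62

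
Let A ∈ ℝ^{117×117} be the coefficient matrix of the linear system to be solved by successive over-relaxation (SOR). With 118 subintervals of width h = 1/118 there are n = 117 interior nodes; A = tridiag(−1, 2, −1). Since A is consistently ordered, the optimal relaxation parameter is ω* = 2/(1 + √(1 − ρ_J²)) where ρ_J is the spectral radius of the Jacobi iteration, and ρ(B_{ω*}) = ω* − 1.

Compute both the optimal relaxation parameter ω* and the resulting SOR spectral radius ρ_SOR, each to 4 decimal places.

½·tridiag(1,0,1) at n=117: λ_k = cos(kπ/118); max |λ| at k=1 ⇒ ρ_J = cos(π/118) ≈ 0.9996.
√(1 − cos²(π/118)) = sin(π/118) ≈ 0.02662.
Then 2/(1+√(1−ρ_J²)) = 2/(1+0.02662); ω* = 2/1.02662 = 1.9481.
[ρ_SOR] ω* − 1 = 0.9481.

ω* = 1.9481, ρ_SOR = 0.9481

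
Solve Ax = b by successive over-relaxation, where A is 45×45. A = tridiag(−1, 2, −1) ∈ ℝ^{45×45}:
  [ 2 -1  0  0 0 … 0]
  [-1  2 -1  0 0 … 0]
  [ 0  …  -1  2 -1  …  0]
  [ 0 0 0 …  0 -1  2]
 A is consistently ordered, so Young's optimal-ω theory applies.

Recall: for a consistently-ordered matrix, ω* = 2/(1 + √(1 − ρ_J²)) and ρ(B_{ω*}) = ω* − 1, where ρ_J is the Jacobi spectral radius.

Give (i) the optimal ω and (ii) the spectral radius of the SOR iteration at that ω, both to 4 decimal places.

ω* = 1.8722, ρ_SOR = 0.8722

B_J for the 45×45 system has eigenvalues cos(kπ/46); ρ_J = cos(π/46) = 0.9977.
1 − cos²(π/46) = sin²(π/46) ⇒ √(1−ρ_J²) = sin(π/46) = 0.06824.
Then 2/(1+√(1−ρ_J²)) = 2/(1+0.06824); ω* = 2/1.06824 = 1.8722.
ρ_SOR = ω* − 1 ≈ 0.8722.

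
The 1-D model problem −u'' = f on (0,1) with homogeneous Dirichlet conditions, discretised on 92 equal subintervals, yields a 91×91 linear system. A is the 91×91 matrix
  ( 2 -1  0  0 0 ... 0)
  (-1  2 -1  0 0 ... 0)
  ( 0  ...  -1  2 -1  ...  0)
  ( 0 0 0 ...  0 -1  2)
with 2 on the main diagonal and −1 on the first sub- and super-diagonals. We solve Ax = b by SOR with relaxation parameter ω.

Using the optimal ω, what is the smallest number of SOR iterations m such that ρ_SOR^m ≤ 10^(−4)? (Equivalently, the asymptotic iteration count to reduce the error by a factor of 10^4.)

B_J for the 91×91 system has eigenvalues cos(kπ/92); ρ_J = cos(π/92) = 0.9994170.
√(1 − cos²(π/92)) = sin(π/92) ≈ 0.0341411.
ω* = 2/(1 + 0.0341411) = 2/1.0341411 = 1.9339721.
At ω = 1.9339721 every |λ(B_ω)| = ω−1, so ρ_SOR = 0.9339721.
m ≥ 4·ln10 / (−ln 0.9339721) = 134.834; smallest integer m = 135.

m = 135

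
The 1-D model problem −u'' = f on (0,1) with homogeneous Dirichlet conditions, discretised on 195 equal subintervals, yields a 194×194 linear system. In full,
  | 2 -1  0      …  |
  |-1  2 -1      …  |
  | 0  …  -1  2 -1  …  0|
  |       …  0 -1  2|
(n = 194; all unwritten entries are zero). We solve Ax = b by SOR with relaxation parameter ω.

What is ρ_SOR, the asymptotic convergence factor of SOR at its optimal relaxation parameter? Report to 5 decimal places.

ρ_SOR = 0.96829

[ρ_J] n=194: ρ(B_J) = cos(π/(n+1)) = cos(π/195) = 0.99987.
√(1 − cos²(π/195)) = sin(π/195) ≈ 0.016110.
Young: ω* = 2/(1+√(1−ρ_J²)) = 2/(1+0.016110) = 2/1.016110 = 1.96829.
At ω = 1.96829 every |λ(B_ω)| = ω−1, so ρ_SOR = 0.96829.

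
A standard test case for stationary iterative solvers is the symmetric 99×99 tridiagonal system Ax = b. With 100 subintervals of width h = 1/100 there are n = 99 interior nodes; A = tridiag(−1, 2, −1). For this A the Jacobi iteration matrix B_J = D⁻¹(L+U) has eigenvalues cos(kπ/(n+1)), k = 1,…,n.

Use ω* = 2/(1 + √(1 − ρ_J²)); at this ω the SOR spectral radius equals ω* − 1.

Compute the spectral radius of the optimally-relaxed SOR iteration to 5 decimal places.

ρ_SOR = 0.93909

n=99: λ(B_J) = 1 − λ(A)/2 = cos(kπ/100); k=1 gives ρ_J = 0.99951.
√(1−ρ_J²) simplifies to sin(π/100) = 0.031411.
ω* = 2 / (1 + 0.031411) = 2 / 1.031411 ≈ 1.93909.
[ρ_SOR] ω* − 1 = 0.93909.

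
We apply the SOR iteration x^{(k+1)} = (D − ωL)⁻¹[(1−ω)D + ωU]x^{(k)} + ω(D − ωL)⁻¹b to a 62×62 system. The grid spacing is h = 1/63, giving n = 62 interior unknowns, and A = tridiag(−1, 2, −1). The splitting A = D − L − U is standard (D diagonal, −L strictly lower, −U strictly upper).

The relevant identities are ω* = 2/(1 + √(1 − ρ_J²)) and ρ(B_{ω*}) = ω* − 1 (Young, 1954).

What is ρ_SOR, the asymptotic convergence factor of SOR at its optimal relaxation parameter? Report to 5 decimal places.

ρ_SOR = 0.90504

½·tridiag(1,0,1) at n=62: λ_k = cos(kπ/63); max |λ| at k=1 ⇒ ρ_J = cos(π/63) ≈ 0.99876.
root = sin(π/63) = 0.049846  (since 1−cos² = sin²).
So ω* = 2/1.049846 = 1.90504 (Young).
Hence ρ(B_{ω*}) = 1.90504 − 1 = 0.90504.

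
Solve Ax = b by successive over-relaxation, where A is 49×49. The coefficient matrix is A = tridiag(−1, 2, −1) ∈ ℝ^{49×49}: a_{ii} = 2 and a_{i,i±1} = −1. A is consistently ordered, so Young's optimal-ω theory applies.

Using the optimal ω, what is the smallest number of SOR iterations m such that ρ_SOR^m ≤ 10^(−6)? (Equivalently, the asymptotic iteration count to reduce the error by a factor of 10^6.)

m = 110

[ρ_J] n=49: ρ(B_J) = cos(π/(n+1)) = cos(π/50) = 0.9980267.
√(1 − cos²(π/50)) = sin(π/50) ≈ 0.0627905.
[ω*] 2 ÷ (1 + 0.0627905) = 2 ÷ 1.0627905 = 1.8818384.
At ω = 1.8818384 every |λ(B_ω)| = ω−1, so ρ_SOR = 0.8818384.
ρ_SOR^m ≤ 10^(−6) ⇔ m ≥ 6·ln10/(−ln 0.8818384) = 13.8155/0.125746 = 109.868; m = ⌈109.868⌉ = 110.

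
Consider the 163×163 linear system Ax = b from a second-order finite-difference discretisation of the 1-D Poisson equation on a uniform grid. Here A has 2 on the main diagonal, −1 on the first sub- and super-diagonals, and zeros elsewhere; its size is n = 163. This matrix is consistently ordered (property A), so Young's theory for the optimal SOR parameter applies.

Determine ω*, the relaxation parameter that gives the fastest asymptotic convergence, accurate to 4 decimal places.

ω* = 1.9624

[ρ_J] n=163: ρ(B_J) = cos(π/(n+1)) = cos(π/164) = 0.9998.
√(1 − cos²(π/164)) = sin(π/164) ≈ 0.01915.
Young: ω* = 2/(1+√(1−ρ_J²)) = 2/(1+0.01915) = 2/1.01915 = 1.9624.
Hence ρ(B_{ω*}) = 1.9624 − 1 = 0.9624.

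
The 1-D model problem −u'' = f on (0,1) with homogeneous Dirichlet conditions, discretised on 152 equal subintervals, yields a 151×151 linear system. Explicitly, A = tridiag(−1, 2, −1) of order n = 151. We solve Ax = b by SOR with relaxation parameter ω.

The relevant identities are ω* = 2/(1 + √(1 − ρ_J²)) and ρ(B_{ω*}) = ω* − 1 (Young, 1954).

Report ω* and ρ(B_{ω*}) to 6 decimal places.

ρ_J = max_k |cos(kπ/152)| = cos(π/152) = 0.999786
√(1−ρ_J²) simplifies to sin(π/152) = 0.0206669.
ω* = 2/(1 + 0.0206669) = 2/1.0206669 = 1.959503.
ρ_SOR = ω* − 1 = 1.959503 − 1 = 0.959503.

ω* = 1.959503, ρ_SOR = 0.959503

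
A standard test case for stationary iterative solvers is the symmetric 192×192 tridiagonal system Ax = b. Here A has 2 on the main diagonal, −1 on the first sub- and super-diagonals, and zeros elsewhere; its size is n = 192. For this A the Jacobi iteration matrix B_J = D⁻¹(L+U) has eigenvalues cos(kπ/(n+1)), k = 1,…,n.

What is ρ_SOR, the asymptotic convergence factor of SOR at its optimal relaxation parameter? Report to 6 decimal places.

With n=192, ρ(Jacobi) = cos(π/193) = 0.999868.
√(1−ρ_J²) = |sin(π/193)| = 0.0162770
ω* = 2/(1 + 0.0162770) = 2/1.0162770 = 1.967967.
ρ(B_{ω*}) = ω*−1 = 0.967967

ρ_SOR = 0.967967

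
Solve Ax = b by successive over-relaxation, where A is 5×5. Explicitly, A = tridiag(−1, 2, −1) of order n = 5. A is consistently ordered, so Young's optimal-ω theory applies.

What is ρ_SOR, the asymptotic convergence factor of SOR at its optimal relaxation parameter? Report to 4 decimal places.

spectrum of D⁻¹(L+U) = {cos(kπ/6) : 1≤k≤5}; ρ_J = cos(π/6) = 0.8660.
√(1 − cos²(π/6)) = sin(π/6) ≈ 0.50000.
ω* = 2 / (1 + 0.50000) = 2 / 1.50000 ≈ 1.3333.
ρ_SOR = ω* − 1 = 1.3333 − 1 = 0.3333.

ρ_SOR = 0.3333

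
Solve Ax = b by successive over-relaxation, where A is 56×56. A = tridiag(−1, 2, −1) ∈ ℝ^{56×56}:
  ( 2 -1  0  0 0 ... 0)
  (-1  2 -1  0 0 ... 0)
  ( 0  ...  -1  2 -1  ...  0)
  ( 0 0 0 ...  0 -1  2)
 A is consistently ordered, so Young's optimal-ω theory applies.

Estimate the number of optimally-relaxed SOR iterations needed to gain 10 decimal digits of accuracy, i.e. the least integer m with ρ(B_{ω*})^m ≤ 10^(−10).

m = 209

½·tridiag(1,0,1) at n=56: λ_k = cos(kπ/57); max |λ| at k=1 ⇒ ρ_J = cos(π/57) ≈ 0.9984815.
√(1−ρ_J²) = |sin(π/57)| = 0.0550878
ω* = 2 / (1 + 0.0550878) = 2 / 1.0550878 ≈ 1.8955768.
Hence ρ(B_{ω*}) = 1.8955768 − 1 = 0.8955768.
10·ln10 = 23.0259; −ln(0.8955768) = 0.110287; m = ⌈23.0259/0.110287⌉ = ⌈208.782⌉ = 209.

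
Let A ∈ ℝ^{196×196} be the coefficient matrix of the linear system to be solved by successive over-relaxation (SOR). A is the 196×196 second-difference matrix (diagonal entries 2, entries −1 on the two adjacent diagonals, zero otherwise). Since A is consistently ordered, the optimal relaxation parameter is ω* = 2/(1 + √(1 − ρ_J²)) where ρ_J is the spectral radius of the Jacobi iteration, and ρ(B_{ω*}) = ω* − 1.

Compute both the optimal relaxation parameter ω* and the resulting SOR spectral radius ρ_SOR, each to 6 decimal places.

n=196: λ(B_J) = 1 − λ(A)/2 = cos(kπ/197); k=1 gives ρ_J = 0.999873.
√(1 − cos²(π/197)) = sin(π/197) ≈ 0.0159465.
[ω*] 2 ÷ (1 + 0.0159465) = 2 ÷ 1.0159465 = 1.968608.
and ρ(B_{ω*}) = 1.968608 − 1 = 0.968608.

ω* = 1.968608, ρ_SOR = 0.968608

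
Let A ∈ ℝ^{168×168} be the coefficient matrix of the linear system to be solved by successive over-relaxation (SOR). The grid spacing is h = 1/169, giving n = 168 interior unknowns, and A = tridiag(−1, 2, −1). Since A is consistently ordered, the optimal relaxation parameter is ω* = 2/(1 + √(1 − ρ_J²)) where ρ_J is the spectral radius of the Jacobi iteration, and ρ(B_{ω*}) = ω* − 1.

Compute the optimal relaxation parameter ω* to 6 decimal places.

ω* = 1.963502

[ρ_J] n=168: ρ(B_J) = cos(π/(n+1)) = cos(π/169) = 0.999827.
√(1 − cos²(π/169)) = sin(π/169) ≈ 0.0185882.
ω* = 2/(1+0.0185882) = 1.963502
ρ(B_{ω*}) = ω*−1 = 0.963502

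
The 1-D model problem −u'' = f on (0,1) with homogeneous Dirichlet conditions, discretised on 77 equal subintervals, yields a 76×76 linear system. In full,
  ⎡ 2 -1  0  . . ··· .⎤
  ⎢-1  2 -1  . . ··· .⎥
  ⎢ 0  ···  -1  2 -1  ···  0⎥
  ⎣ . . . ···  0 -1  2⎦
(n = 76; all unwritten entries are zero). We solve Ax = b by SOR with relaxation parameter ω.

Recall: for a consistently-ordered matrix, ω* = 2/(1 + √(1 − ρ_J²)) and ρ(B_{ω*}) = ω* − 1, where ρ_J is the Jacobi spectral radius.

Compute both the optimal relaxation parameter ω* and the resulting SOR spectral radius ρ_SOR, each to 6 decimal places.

ω* = 1.921620, ρ_SOR = 0.921620

B_J for the 76×76 system has eigenvalues cos(kπ/77); ρ_J = cos(π/77) = 0.999168.
√(1−ρ_J²) = |sin(π/77)| = 0.0407886
Young: ω* = 2/(1+√(1−ρ_J²)) = 2/(1+0.0407886) = 2/1.0407886 = 1.921620.
and ρ(B_{ω*}) = 1.921620 − 1 = 0.921620.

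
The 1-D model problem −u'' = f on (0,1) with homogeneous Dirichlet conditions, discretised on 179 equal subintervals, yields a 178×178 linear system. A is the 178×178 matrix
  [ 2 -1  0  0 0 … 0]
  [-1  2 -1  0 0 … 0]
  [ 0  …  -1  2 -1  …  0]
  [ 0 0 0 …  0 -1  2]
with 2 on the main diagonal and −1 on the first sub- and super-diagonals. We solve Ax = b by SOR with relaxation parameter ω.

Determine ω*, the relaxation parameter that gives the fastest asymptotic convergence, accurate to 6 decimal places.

B_J for the 178×178 system has eigenvalues cos(kπ/179); ρ_J = cos(π/179) = 0.999846.
root = sin(π/179) = 0.0175499  (since 1−cos² = sin²).
Then 2/(1+√(1−ρ_J²)) = 2/(1+0.0175499); ω* = 2/1.0175499 = 1.965506.
and ρ(B_{ω*}) = 1.965506 − 1 = 0.965506.

ω* = 1.965506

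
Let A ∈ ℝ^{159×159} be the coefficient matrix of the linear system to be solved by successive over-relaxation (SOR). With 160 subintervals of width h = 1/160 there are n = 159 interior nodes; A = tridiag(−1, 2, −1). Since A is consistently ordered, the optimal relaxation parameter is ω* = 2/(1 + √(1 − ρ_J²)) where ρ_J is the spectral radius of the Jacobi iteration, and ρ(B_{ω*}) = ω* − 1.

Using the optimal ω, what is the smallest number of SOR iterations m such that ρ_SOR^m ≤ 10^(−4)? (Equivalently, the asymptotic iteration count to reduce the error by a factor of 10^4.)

½·tridiag(1,0,1) at n=159: λ_k = cos(kπ/160); max |λ| at k=1 ⇒ ρ_J = cos(π/160) ≈ 0.9998072.
√(1−ρ_J²) = |sin(π/160)| = 0.0196337
ω* = 2/(1 + 0.0196337) = 2/1.0196337 = 1.9614887.
and ρ(B_{ω*}) = 1.9614887 − 1 = 0.9614887.
ρ_SOR^m ≤ 10^(−4) ⇔ m ≥ 4·ln10/(−ln 0.9614887) = 9.21034/0.0392725 = 234.524; m = ⌈234.524⌉ = 235.

m = 235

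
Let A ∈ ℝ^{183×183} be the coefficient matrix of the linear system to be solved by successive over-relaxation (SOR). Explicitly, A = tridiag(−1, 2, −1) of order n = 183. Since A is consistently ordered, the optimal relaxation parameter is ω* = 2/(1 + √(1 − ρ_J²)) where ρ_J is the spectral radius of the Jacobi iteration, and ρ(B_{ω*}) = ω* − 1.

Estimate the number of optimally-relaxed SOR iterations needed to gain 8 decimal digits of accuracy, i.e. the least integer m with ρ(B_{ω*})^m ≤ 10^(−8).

m = 540

spectrum of D⁻¹(L+U) = {cos(kπ/184) : 1≤k≤183}; ρ_J = cos(π/184) = 0.9998542.
√(1 − cos²(π/184)) = sin(π/184) ≈ 0.0170730.
ω* = 2/(1 + 0.0170730) = 2/1.0170730 = 1.9664272.
At ω = 1.9664272 every |λ(B_ω)| = ω−1, so ρ_SOR = 0.9664272.
m ≥ 8·ln10 / (−ln 0.9664272) = 539.417; smallest integer m = 540.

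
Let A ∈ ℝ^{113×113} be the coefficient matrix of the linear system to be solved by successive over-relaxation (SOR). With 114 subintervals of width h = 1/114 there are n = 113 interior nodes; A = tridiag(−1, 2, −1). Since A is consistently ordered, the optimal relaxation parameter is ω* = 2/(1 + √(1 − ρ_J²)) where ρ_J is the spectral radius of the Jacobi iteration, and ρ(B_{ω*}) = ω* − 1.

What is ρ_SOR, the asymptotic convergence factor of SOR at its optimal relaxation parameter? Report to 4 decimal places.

ρ_SOR = 0.9464

[ρ_J] n=113: ρ(B_J) = cos(π/(n+1)) = cos(π/114) = 0.9996.
√(1 − cos²(π/114)) = sin(π/114) ≈ 0.02755.
Young: ω* = 2/(1+√(1−ρ_J²)) = 2/(1+0.02755) = 2/1.02755 = 1.9464.
ρ_SOR = ω* − 1 = 1.9464 − 1 = 0.9464.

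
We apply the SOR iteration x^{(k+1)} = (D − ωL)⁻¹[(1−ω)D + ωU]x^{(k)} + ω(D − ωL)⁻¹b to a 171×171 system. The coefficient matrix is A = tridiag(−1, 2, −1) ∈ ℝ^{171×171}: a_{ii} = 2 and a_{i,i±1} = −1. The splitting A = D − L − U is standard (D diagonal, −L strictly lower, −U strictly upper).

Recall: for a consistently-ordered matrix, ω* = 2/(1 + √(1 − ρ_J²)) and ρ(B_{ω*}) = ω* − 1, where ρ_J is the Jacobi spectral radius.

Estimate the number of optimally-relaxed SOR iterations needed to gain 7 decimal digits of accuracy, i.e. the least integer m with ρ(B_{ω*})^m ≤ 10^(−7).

m = 442

ρ_J = max_k |cos(kπ/172)| = cos(π/172) = 0.9998332
root = sin(π/172) = 0.0182641  (since 1−cos² = sin²).
So ω* = 2/1.0182641 = 1.9641270 (Young).
Hence ρ(B_{ω*}) = 1.9641270 − 1 = 0.9641270.
For 7 digits: m = 7·ln10 / (−ln 0.9641270) = 16.1181/0.0365323 = 441.201; round up → m = 442.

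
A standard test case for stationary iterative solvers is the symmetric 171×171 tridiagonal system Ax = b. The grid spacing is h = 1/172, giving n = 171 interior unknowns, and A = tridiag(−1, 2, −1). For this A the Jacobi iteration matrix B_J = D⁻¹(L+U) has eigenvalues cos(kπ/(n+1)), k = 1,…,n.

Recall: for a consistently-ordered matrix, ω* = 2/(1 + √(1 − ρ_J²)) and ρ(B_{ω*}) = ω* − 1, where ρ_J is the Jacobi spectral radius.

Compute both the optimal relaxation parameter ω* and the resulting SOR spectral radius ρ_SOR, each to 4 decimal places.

spectrum of D⁻¹(L+U) = {cos(kπ/172) : 1≤k≤171}; ρ_J = cos(π/172) = 0.9998.
√(1 − cos²(π/172)) = sin(π/172) ≈ 0.01826.
ω* = 2/(1 + 0.01826) = 2/1.01826 = 1.9641.
[ρ_SOR] ω* − 1 = 0.9641.

ω* = 1.9641, ρ_SOR = 0.9641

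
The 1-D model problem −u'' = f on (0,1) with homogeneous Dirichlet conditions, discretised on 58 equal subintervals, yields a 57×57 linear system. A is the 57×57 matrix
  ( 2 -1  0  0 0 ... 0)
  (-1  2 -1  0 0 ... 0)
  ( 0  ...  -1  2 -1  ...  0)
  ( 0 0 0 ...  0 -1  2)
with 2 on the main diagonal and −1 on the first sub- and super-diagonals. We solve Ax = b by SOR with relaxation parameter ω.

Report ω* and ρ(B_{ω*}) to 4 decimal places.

ρ_J = max_k |cos(kπ/58)| = cos(π/58) = 0.9985
√(1 − cos²(π/58)) = sin(π/58) ≈ 0.05414.
ω* = 2/(1+0.05414) = 1.8973
[ρ_SOR] ω* − 1 = 0.8973.

ω* = 1.8973, ρ_SOR = 0.8973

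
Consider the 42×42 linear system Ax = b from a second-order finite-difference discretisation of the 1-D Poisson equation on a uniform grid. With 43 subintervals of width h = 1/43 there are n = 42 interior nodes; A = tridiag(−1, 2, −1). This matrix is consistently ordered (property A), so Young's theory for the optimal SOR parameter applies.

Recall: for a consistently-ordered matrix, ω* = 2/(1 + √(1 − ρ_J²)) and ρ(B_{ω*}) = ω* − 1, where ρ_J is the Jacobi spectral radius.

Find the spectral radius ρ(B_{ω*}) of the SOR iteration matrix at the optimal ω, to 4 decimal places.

ρ_SOR = 0.8639

B_J for the 42×42 system has eigenvalues cos(kπ/43); ρ_J = cos(π/43) = 0.9973.
root = sin(π/43) = 0.07300  (since 1−cos² = sin²).
So ω* = 2/1.07300 = 1.8639 (Young).
ρ_SOR = ω* − 1 ≈ 0.8639.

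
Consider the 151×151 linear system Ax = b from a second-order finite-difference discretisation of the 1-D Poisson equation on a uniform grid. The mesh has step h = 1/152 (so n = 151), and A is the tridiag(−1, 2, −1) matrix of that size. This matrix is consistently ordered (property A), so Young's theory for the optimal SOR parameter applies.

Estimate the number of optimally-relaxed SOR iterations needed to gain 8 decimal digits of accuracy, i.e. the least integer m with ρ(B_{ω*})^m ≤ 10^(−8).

m = 446

[ρ_J] n=151: ρ(B_J) = cos(π/(n+1)) = cos(π/152) = 0.9997864.
√(1−ρ_J²) simplifies to sin(π/152) = 0.0206669.
Young: ω* = 2/(1+√(1−ρ_J²)) = 2/(1+0.0206669) = 2/1.0206669 = 1.9595031.
and ρ(B_{ω*}) = 1.9595031 − 1 = 0.9595031.
For 8 digits: m = 8·ln10 / (−ln 0.9595031) = 18.4207/0.0413397 = 445.593; round up → m = 446.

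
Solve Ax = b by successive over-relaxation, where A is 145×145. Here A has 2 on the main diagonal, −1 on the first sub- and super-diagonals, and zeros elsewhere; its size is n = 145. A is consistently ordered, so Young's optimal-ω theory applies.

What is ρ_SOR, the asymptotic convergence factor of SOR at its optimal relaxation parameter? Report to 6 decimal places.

With n=145, ρ(Jacobi) = cos(π/146) = 0.999769.
root = sin(π/146) = 0.0215161  (since 1−cos² = sin²).
ω* = 2 / (1 + 0.0215161) = 2 / 1.0215161 ≈ 1.957874.
ρ(B_{ω*}) = ω*−1 = 0.957874

ρ_SOR = 0.957874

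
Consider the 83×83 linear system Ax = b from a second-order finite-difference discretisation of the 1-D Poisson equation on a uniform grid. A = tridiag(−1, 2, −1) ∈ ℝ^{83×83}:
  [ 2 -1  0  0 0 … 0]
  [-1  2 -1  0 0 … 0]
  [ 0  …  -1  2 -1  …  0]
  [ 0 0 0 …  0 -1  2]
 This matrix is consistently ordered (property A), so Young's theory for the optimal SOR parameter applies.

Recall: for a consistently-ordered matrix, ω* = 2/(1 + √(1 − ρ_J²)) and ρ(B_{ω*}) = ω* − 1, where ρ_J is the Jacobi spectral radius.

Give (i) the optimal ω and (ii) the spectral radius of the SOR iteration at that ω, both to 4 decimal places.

½·tridiag(1,0,1) at n=83: λ_k = cos(kπ/84); max |λ| at k=1 ⇒ ρ_J = cos(π/84) ≈ 0.9993.
√(1−ρ_J²) = |sin(π/84)| = 0.03739
ω* = 2/(1+0.03739) = 1.9279
ρ_SOR = ω* − 1 = 1.9279 − 1 = 0.9279.

ω* = 1.9279, ρ_SOR = 0.9279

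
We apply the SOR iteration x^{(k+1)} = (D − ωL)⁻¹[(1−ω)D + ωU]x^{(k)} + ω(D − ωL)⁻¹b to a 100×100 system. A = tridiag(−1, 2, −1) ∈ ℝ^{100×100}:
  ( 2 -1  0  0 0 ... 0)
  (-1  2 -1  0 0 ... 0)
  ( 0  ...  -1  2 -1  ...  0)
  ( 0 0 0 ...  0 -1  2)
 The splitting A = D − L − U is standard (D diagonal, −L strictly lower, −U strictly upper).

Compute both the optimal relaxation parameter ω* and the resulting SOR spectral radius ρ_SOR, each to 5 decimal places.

½·tridiag(1,0,1) at n=100: λ_k = cos(kπ/101); max |λ| at k=1 ⇒ ρ_J = cos(π/101) ≈ 0.99952.
√(1−ρ_J²) = |sin(π/101)| = 0.031100
Young: ω* = 2/(1+√(1−ρ_J²)) = 2/(1+0.031100) = 2/1.031100 = 1.93968.
At ω = 1.93968 every |λ(B_ω)| = ω−1, so ρ_SOR = 0.93968.

ω* = 1.93968, ρ_SOR = 0.93968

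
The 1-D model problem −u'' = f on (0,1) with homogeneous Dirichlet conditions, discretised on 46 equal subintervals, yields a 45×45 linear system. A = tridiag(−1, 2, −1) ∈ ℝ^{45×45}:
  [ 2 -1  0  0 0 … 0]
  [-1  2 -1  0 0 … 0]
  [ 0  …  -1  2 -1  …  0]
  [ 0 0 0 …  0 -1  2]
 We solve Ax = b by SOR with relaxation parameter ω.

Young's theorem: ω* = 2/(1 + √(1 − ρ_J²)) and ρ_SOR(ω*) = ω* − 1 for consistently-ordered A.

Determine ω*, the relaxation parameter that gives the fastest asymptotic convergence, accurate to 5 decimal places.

ω* = 1.87223

ρ_J = max_k |cos(kπ/46)| = cos(π/46) = 0.99767
√(1 − cos²(π/46)) = sin(π/46) ≈ 0.068242.
ω* = 2/(1 + 0.068242) = 2/1.068242 = 1.87223.
and ρ(B_{ω*}) = 1.87223 − 1 = 0.87223.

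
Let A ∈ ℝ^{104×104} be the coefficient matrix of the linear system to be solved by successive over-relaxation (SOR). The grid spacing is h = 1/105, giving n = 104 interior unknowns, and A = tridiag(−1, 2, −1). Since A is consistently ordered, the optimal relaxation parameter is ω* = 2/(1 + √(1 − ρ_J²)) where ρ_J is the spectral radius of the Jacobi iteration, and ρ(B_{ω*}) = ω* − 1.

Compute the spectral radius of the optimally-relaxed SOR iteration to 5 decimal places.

ρ_SOR = 0.94191

½·tridiag(1,0,1) at n=104: λ_k = cos(kπ/105); max |λ| at k=1 ⇒ ρ_J = cos(π/105) ≈ 0.99955.
√(1−ρ_J²) simplifies to sin(π/105) = 0.029915.
ω* = 2 / (1 + 0.029915) = 2 / 1.029915 ≈ 1.94191.
ρ_SOR = ω* − 1 = 1.94191 − 1 = 0.94191.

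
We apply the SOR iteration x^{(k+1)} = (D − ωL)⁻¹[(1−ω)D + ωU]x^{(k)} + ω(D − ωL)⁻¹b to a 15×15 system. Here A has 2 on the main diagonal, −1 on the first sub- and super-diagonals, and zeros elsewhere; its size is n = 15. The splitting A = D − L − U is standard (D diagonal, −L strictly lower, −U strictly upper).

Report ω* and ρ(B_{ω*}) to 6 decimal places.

[ρ_J] n=15: ρ(B_J) = cos(π/(n+1)) = cos(π/16) = 0.980785.
√(1−ρ_J²) = |sin(π/16)| = 0.1950903
ω* = 2 / (1 + 0.1950903) = 2 / 1.1950903 ≈ 1.673514.
ρ(B_{ω*}) = ω*−1 = 0.673514

ω* = 1.673514, ρ_SOR = 0.673514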